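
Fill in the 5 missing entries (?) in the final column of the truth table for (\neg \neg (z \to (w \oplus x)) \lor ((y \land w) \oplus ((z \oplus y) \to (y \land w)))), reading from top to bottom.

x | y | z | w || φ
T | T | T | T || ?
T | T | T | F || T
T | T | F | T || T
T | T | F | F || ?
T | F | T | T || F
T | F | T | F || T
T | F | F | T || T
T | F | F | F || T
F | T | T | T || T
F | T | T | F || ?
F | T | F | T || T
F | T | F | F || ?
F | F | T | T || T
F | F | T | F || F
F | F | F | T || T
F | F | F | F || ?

F, T, T, T, T

Row x=T, y=T, z=T, w=T: \neg \neg (z \to (w \oplus x)) = F, ((y \land w) \oplus ((z \oplus y) \to (y \land w))) = F, so the formula = F.
Row x=T, y=T, z=F, w=F: \neg \neg (z \to (w \oplus x)) = T, ((y \land w) \oplus ((z \oplus y) \to (y \land w))) = F, so the formula = T.
Row x=F, y=T, z=T, w=F: \neg \neg (z \to (w \oplus x)) = F, ((y \land w) \oplus ((z \oplus y) \to (y \land w))) = T, so the formula = T.
Row x=F, y=T, z=F, w=F: \neg \neg (z \to (w \oplus x)) = T, ((y \land w) \oplus ((z \oplus y) \to (y \land w))) = F, so the formula = T.
Row x=F, y=F, z=F, w=F: \neg \neg (z \to (w \oplus x)) = T, ((y \land w) \oplus ((z \oplus y) \to (y \land w))) = T, so the formula = T.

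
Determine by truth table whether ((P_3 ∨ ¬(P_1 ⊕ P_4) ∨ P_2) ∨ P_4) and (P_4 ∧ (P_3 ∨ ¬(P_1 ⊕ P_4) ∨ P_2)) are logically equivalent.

P_1  P_2  P_3  P_4  |  φ  ψ
 F    F    F    F   |  T  F
 F    F    F    T   |  T  F
 F    F    T    F   |  T  F
 F    F    T    T   |  T  T
 F    T    F    F   |  T  F
 F    T    F    T   |  T  T
 F    T    T    F   |  T  F
 F    T    T    T   |  T  T
 T    F    F    F   |  F  F
 T    F    F    T   |  T  T
 T    F    T    F   |  T  F
 T    F    T    T   |  T  T
 T    T    F    F   |  T  F
 T    T    F    T   |  T  T
 T    T    T    F   |  T  F
 T    T    T    T   |  T  T
The columns differ at P_1=F, P_2=F, P_3=F, P_4=F (φ=T, ψ=F), so they are not equivalent.

not equivalent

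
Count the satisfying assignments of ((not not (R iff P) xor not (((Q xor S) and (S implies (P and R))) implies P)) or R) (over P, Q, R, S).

P  Q  R  S  |  (R iff P)  not (R iff P)  not not (R iff P)  (Q xor S)  (P and R)  (S implies (P and R))  φ
T  T  T  T  |      T            F                T              F          T                T            T
T  T  T  F  |      T            F                T              T          T                T            T
T  T  F  T  |      F            T                F              F          F                F            F
T  T  F  F  |      F            T                F              T          F                T            F
T  F  T  T  |      T            F                T              T          T                T            T
T  F  T  F  |      T            F                T              F          T                T            T
T  F  F  T  |      F            T                F              T          F                F            F
T  F  F  F  |      F            T                F              F          F                T            F
F  T  T  T  |      F            T                F              F          F                F            T
F  T  T  F  |      F            T                F              T          F                T            T
F  T  F  T  |      T            F                T              F          F                F            T
F  T  F  F  |      T            F                T              T          F                T            F
F  F  T  T  |      F            T                F              T          F                F            T
F  F  T  F  |      F            T                F              F          F                T            T
F  F  F  T  |      T            F                T              T          F                F            T
F  F  F  F  |      T            F                T              F          F                T            T
The formula is true on 11 of the 16 rows.

11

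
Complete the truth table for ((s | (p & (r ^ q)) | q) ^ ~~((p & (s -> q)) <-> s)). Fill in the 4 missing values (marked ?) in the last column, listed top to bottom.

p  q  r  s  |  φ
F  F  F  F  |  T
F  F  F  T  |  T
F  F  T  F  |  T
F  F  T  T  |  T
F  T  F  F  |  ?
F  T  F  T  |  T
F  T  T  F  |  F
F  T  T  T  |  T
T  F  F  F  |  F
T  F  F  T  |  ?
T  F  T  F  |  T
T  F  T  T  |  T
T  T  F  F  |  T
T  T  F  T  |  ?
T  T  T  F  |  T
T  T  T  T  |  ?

Row p=F, q=T, r=F, s=F: (s | (p & (r ^ q)) | q) = T, ~~((p & (s -> q)) <-> s) = T, so the formula = F.
Row p=T, q=F, r=F, s=T: (s | (p & (r ^ q)) | q) = T, ~~((p & (s -> q)) <-> s) = F, so the formula = T.
Row p=T, q=T, r=F, s=T: (s | (p & (r ^ q)) | q) = T, ~~((p & (s -> q)) <-> s) = T, so the formula = F.
Row p=T, q=T, r=T, s=T: (s | (p & (r ^ q)) | q) = T, ~~((p & (s -> q)) <-> s) = T, so the formula = F.

F, T, F, F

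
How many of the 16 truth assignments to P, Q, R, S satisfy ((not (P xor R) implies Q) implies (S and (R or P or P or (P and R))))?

9

P | Q | R | S || (P xor R) | not (P xor R) | (not (P xor R) implies Q) | (P and R) | (R or P or P or (P and R)) | φ
1 | 1 | 1 | 1 ||     0     |       1       |             1             |     1     |             1              | 1
1 | 1 | 1 | 0 ||     0     |       1       |             1             |     1     |             1              | 0
1 | 1 | 0 | 1 ||     1     |       0       |             1             |     0     |             1              | 1
1 | 1 | 0 | 0 ||     1     |       0       |             1             |     0     |             1              | 0
1 | 0 | 1 | 1 ||     0     |       1       |             0             |     1     |             1              | 1
1 | 0 | 1 | 0 ||     0     |       1       |             0             |     1     |             1              | 1
1 | 0 | 0 | 1 ||     1     |       0       |             1             |     0     |             1              | 1
1 | 0 | 0 | 0 ||     1     |       0       |             1             |     0     |             1              | 0
0 | 1 | 1 | 1 ||     1     |       0       |             1             |     0     |             1              | 1
0 | 1 | 1 | 0 ||     1     |       0       |             1             |     0     |             1              | 0
0 | 1 | 0 | 1 ||     0     |       1       |             1             |     0     |             0              | 0
0 | 1 | 0 | 0 ||     0     |       1       |             1             |     0     |             0              | 0
0 | 0 | 1 | 1 ||     1     |       0       |             1             |     0     |             1              | 1
0 | 0 | 1 | 0 ||     1     |       0       |             1             |     0     |             1              | 0
0 | 0 | 0 | 1 ||     0     |       1       |             0             |     0     |             0              | 1
0 | 0 | 0 | 0 ||     0     |       1       |             0             |     0     |             0              | 1
The formula is true on 9 of the 16 rows.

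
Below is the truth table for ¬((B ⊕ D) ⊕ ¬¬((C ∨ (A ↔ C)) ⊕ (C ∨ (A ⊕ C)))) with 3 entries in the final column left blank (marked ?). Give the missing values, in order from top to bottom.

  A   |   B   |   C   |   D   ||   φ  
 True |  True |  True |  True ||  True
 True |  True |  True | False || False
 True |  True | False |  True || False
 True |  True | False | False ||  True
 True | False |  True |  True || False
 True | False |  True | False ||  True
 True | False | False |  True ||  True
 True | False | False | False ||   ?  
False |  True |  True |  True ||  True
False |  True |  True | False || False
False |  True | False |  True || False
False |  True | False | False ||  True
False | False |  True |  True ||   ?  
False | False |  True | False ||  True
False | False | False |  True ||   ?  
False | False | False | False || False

False, False, True

Row A=True, B=False, C=False, D=False: (B ⊕ D) = False, ¬¬((C ∨ (A ↔ C)) ⊕ (C ∨ (A ⊕ C))) = True, ((B ⊕ D) ⊕ ¬¬((C ∨ (A ↔ C)) ⊕ (C ∨ (A ⊕ C)))) = True, so the formula = False.
Row A=False, B=False, C=True, D=True: (B ⊕ D) = True, ¬¬((C ∨ (A ↔ C)) ⊕ (C ∨ (A ⊕ C))) = False, ((B ⊕ D) ⊕ ¬¬((C ∨ (A ↔ C)) ⊕ (C ∨ (A ⊕ C)))) = True, so the formula = False.
Row A=False, B=False, C=False, D=True: (B ⊕ D) = True, ¬¬((C ∨ (A ↔ C)) ⊕ (C ∨ (A ⊕ C))) = True, ((B ⊕ D) ⊕ ¬¬((C ∨ (A ↔ C)) ⊕ (C ∨ (A ⊕ C)))) = False, so the formula = True.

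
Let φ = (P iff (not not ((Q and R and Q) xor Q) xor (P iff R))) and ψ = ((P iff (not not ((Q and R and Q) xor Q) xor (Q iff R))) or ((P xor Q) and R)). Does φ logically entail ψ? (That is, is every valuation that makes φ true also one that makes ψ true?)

no

  P      Q      R    |    φ      ψ  
 True   True   True  |   True   True
 True   True  False  |   True   True
 True  False   True  |   True   True
 True  False  False  |  False   True
False   True   True  |   True   True
False   True  False  |   True  False
False  False   True  |   True   True
False  False  False  |  False  False
At P=False, Q=True, R=False we have φ true but ψ false, so φ does not entail ψ.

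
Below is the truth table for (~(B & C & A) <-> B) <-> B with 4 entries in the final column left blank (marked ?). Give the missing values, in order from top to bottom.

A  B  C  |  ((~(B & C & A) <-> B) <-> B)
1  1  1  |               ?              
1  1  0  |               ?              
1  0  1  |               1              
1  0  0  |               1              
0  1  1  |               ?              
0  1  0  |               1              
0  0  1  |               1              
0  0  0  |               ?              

0, 1, 1, 1

Row A=1, B=1, C=1: (~(B & C & A) <-> B) = 0, so ((~(B & C & A) <-> B) <-> B) = 0.
Row A=1, B=1, C=0: (~(B & C & A) <-> B) = 1, so ((~(B & C & A) <-> B) <-> B) = 1.
Row A=0, B=1, C=1: (~(B & C & A) <-> B) = 1, so ((~(B & C & A) <-> B) <-> B) = 1.
Row A=0, B=0, C=0: (~(B & C & A) <-> B) = 0, so ((~(B & C & A) <-> B) <-> B) = 1.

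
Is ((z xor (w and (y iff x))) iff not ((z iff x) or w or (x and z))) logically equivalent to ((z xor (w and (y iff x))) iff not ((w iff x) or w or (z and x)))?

x | y | z | w | φ | ψ
- | - | - | - | - | -
T | T | T | T | T | T
T | T | T | F | F | F
T | T | F | T | F | F
T | T | F | F | F | F
T | F | T | T | F | F
T | F | T | F | F | F
T | F | F | T | T | T
T | F | F | F | F | F
F | T | T | T | F | F
F | T | T | F | T | F
F | T | F | T | T | T
F | T | F | F | T | T
F | F | T | T | T | T
F | F | T | F | T | F
F | F | F | T | F | F
F | F | F | F | T | T
The columns differ at x=F, y=T, z=T, w=F (φ=T, ψ=F), so they are not equivalent.

not equivalent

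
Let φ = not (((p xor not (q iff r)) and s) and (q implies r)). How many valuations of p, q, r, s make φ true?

  p   |   q   |   r   |   s   |   φ  
----- | ----- | ----- | ----- | -----
 True |  True |  True |  True | False
 True |  True |  True | False |  True
 True |  True | False |  True |  True
 True |  True | False | False |  True
 True | False |  True |  True |  True
 True | False |  True | False |  True
 True | False | False |  True | False
 True | False | False | False |  True
False |  True |  True |  True |  True
False |  True |  True | False |  True
False |  True | False |  True |  True
False |  True | False | False |  True
False | False |  True |  True | False
False | False |  True | False |  True
False | False | False |  True |  True
False | False | False | False |  True
The formula is true on 13 of the 16 rows.

13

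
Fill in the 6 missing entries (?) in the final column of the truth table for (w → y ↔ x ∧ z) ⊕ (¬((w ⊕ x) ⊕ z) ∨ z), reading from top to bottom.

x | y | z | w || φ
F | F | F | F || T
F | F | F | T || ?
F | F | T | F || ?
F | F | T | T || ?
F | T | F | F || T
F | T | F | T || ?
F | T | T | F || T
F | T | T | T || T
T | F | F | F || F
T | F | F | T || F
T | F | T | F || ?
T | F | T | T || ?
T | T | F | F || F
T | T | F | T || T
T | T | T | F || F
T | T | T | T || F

T, T, F, F, F, T

Row x=F, y=F, z=F, w=T: (w → y ↔ x ∧ z) = T, (¬((w ⊕ x) ⊕ z) ∨ z) = F, so the formula = T.
Row x=F, y=F, z=T, w=F: (w → y ↔ x ∧ z) = F, (¬((w ⊕ x) ⊕ z) ∨ z) = T, so the formula = T.
Row x=F, y=F, z=T, w=T: (w → y ↔ x ∧ z) = T, (¬((w ⊕ x) ⊕ z) ∨ z) = T, so the formula = F.
Row x=F, y=T, z=F, w=T: (w → y ↔ x ∧ z) = F, (¬((w ⊕ x) ⊕ z) ∨ z) = F, so the formula = F.
Row x=T, y=F, z=T, w=F: (w → y ↔ x ∧ z) = T, (¬((w ⊕ x) ⊕ z) ∨ z) = T, so the formula = F.
Row x=T, y=F, z=T, w=T: (w → y ↔ x ∧ z) = F, (¬((w ⊕ x) ⊕ z) ∨ z) = T, so the formula = T.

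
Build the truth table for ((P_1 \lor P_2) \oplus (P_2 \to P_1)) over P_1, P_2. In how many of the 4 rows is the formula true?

2

P_1  P_2  |  (P_1 \lor P_2)  (P_2 \to P_1)  φ
 T    T   |        T               T        F
 T    F   |        T               T        F
 F    T   |        T               F        T
 F    F   |        F               T        T
The formula is true on 2 of the 4 rows.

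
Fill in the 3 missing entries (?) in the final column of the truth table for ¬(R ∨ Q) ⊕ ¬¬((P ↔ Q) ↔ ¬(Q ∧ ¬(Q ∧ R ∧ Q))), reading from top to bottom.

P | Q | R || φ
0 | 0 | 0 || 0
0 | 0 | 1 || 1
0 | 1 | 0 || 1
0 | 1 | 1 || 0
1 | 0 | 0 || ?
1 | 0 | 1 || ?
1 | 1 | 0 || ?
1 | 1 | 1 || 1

Row P=1, Q=0, R=0: ¬(R ∨ Q) = 1, ¬¬((P ↔ Q) ↔ ¬(Q ∧ ¬(Q ∧ R ∧ Q))) = 0, so the formula = 1.
Row P=1, Q=0, R=1: ¬(R ∨ Q) = 0, ¬¬((P ↔ Q) ↔ ¬(Q ∧ ¬(Q ∧ R ∧ Q))) = 0, so the formula = 0.
Row P=1, Q=1, R=0: ¬(R ∨ Q) = 0, ¬¬((P ↔ Q) ↔ ¬(Q ∧ ¬(Q ∧ R ∧ Q))) = 0, so the formula = 0.

1, 0, 0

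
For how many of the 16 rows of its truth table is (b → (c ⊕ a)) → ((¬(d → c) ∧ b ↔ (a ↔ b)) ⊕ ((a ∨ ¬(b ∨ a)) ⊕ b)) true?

  a   |   b   |   c   |   d   || (c ⊕ a) | (b → (c ⊕ a)) | (d → c) | ¬(d → c) | (¬(d → c) ∧ b) | (a ↔ b) | ((¬(d → c) ∧ b) ↔ (a ↔ b)) | (b ∨ a) | ¬(b ∨ a) | (a ∨ ¬(b ∨ a)) | ((a ∨ ¬(b ∨ a)) ⊕ b) |   φ  
 True |  True |  True |  True ||  False  |     False     |   True  |  False   |     False      |   True  |           False            |   True  |  False   |      True      |        False         |  True
 True |  True |  True | False ||  False  |     False     |   True  |  False   |     False      |   True  |           False            |   True  |  False   |      True      |        False         |  True
 True |  True | False |  True ||   True  |      True     |  False  |   True   |      True      |   True  |            True            |   True  |  False   |      True      |        False         |  True
 True |  True | False | False ||   True  |      True     |   True  |  False   |     False      |   True  |           False            |   True  |  False   |      True      |        False         | False
 True | False |  True |  True ||  False  |      True     |   True  |  False   |     False      |  False  |            True            |   True  |  False   |      True      |         True         | False
 True | False |  True | False ||  False  |      True     |   True  |  False   |     False      |  False  |            True            |   True  |  False   |      True      |         True         | False
 True | False | False |  True ||   True  |      True     |  False  |   True   |     False      |  False  |            True            |   True  |  False   |      True      |         True         | False
 True | False | False | False ||   True  |      True     |   True  |  False   |     False      |  False  |            True            |   True  |  False   |      True      |         True         | False
False |  True |  True |  True ||   True  |      True     |   True  |  False   |     False      |  False  |            True            |   True  |  False   |     False      |         True         | False
False |  True |  True | False ||   True  |      True     |   True  |  False   |     False      |  False  |            True            |   True  |  False   |     False      |         True         | False
False |  True | False |  True ||  False  |     False     |  False  |   True   |      True      |  False  |           False            |   True  |  False   |     False      |         True         |  True
False |  True | False | False ||  False  |     False     |   True  |  False   |     False      |  False  |            True            |   True  |  False   |     False      |         True         |  True
False | False |  True |  True ||   True  |      True     |   True  |  False   |     False      |   True  |           False            |  False  |   True   |      True      |         True         |  True
False | False |  True | False ||   True  |      True     |   True  |  False   |     False      |   True  |           False            |  False  |   True   |      True      |         True         |  True
False | False | False |  True ||  False  |      True     |  False  |   True   |     False      |   True  |           False            |  False  |   True   |      True      |         True         |  True
False | False | False | False ||  False  |      True     |   True  |  False   |     False      |   True  |           False            |  False  |   True   |      True      |         True         |  True
The formula is true on 9 of the 16 rows.

9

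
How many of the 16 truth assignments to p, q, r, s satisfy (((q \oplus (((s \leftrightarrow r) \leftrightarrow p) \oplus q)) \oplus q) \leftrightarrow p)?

8

p | q | r | s | φ
- | - | - | - | -
1 | 1 | 1 | 1 | 0
1 | 1 | 1 | 0 | 1
1 | 1 | 0 | 1 | 1
1 | 1 | 0 | 0 | 0
1 | 0 | 1 | 1 | 1
1 | 0 | 1 | 0 | 0
1 | 0 | 0 | 1 | 0
1 | 0 | 0 | 0 | 1
0 | 1 | 1 | 1 | 0
0 | 1 | 1 | 0 | 1
0 | 1 | 0 | 1 | 1
0 | 1 | 0 | 0 | 0
0 | 0 | 1 | 1 | 1
0 | 0 | 1 | 0 | 0
0 | 0 | 0 | 1 | 0
0 | 0 | 0 | 0 | 1
The formula is true on 8 of the 16 rows.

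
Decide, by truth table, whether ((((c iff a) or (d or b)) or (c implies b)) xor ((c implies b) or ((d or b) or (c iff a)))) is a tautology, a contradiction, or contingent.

contradiction

  a   |   b   |   c   |   d   ||   φ  
False | False | False | False || False
False | False | False |  True || False
False | False |  True | False || False
False | False |  True |  True || False
False |  True | False | False || False
False |  True | False |  True || False
False |  True |  True | False || False
False |  True |  True |  True || False
 True | False | False | False || False
 True | False | False |  True || False
 True | False |  True | False || False
 True | False |  True |  True || False
 True |  True | False | False || False
 True |  True | False |  True || False
 True |  True |  True | False || False
 True |  True |  True |  True || False
Every row is False, so the formula is a contradiction.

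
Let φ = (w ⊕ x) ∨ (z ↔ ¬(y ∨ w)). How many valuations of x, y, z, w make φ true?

12

x | y | z | w || ((w ⊕ x) ∨ (z ↔ ¬(y ∨ w)))
T | T | T | T ||             F             
T | T | T | F ||             T             
T | T | F | T ||             T             
T | T | F | F ||             T             
T | F | T | T ||             F             
T | F | T | F ||             T             
T | F | F | T ||             T             
T | F | F | F ||             T             
F | T | T | T ||             T             
F | T | T | F ||             F             
F | T | F | T ||             T             
F | T | F | F ||             T             
F | F | T | T ||             T             
F | F | T | F ||             T             
F | F | F | T ||             T             
F | F | F | F ||             F             
The formula is true on 12 of the 16 rows.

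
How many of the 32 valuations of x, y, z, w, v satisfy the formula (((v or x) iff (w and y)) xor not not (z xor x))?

16

  x   |   y   |   z   |   w   |   v   ||   φ  
 True |  True |  True |  True |  True ||  True
 True |  True |  True |  True | False ||  True
 True |  True |  True | False |  True || False
 True |  True |  True | False | False || False
 True |  True | False |  True |  True || False
 True |  True | False |  True | False || False
 True |  True | False | False |  True ||  True
 True |  True | False | False | False ||  True
 True | False |  True |  True |  True || False
 True | False |  True |  True | False || False
 True | False |  True | False |  True || False
 True | False |  True | False | False || False
 True | False | False |  True |  True ||  True
 True | False | False |  True | False ||  True
 True | False | False | False |  True ||  True
 True | False | False | False | False ||  True
False |  True |  True |  True |  True || False
False |  True |  True |  True | False ||  True
False |  True |  True | False |  True ||  True
False |  True |  True | False | False || False
False |  True | False |  True |  True ||  True
False |  True | False |  True | False || False
False |  True | False | False |  True || False
False |  True | False | False | False ||  True
False | False |  True |  True |  True ||  True
False | False |  True |  True | False || False
False | False |  True | False |  True ||  True
False | False |  True | False | False || False
False | False | False |  True |  True || False
False | False | False |  True | False ||  True
False | False | False | False |  True || False
False | False | False | False | False ||  True
The formula is true on 16 of the 32 rows.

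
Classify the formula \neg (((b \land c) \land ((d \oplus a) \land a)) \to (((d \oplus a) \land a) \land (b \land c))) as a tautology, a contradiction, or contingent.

contradiction

a  b  c  d  |  (b \land c)  (d \oplus a)  ((d \oplus a) \land a)  φ
T  T  T  T  |       T            F                  F             F
T  T  T  F  |       T            T                  T             F
T  T  F  T  |       F            F                  F             F
T  T  F  F  |       F            T                  T             F
T  F  T  T  |       F            F                  F             F
T  F  T  F  |       F            T                  T             F
T  F  F  T  |       F            F                  F             F
T  F  F  F  |       F            T                  T             F
F  T  T  T  |       T            T                  F             F
F  T  T  F  |       T            F                  F             F
F  T  F  T  |       F            T                  F             F
F  T  F  F  |       F            F                  F             F
F  F  T  T  |       F            T                  F             F
F  F  T  F  |       F            F                  F             F
F  F  F  T  |       F            T                  F             F
F  F  F  F  |       F            F                  F             F
Every row is F, so the formula is a contradiction.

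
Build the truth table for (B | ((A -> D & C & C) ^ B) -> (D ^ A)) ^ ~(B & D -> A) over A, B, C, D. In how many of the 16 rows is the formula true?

7

A  B  C  D  |  (D & C)  ((D & C) & C)  (A -> ((D & C) & C))  ((A -> ((D & C) & C)) ^ B)  (D ^ A)  (B & D)  ((B & D) -> A)  ~((B & D) -> A)  φ
1  1  1  1  |     1           1                 1                        0                  0        1           1                0         0
1  1  1  0  |     0           0                 0                        1                  1        0           1                0         1
1  1  0  1  |     0           0                 0                        1                  0        1           1                0         0
1  1  0  0  |     0           0                 0                        1                  1        0           1                0         1
1  0  1  1  |     1           1                 1                        1                  0        0           1                0         0
1  0  1  0  |     0           0                 0                        0                  1        0           1                0         1
1  0  0  1  |     0           0                 0                        0                  0        0           1                0         1
1  0  0  0  |     0           0                 0                        0                  1        0           1                0         1
0  1  1  1  |     1           1                 1                        0                  1        1           0                1         0
0  1  1  0  |     0           0                 1                        0                  0        0           1                0         0
0  1  0  1  |     0           0                 1                        0                  1        1           0                1         0
0  1  0  0  |     0           0                 1                        0                  0        0           1                0         0
0  0  1  1  |     1           1                 1                        1                  1        0           1                0         1
0  0  1  0  |     0           0                 1                        1                  0        0           1                0         0
0  0  0  1  |     0           0                 1                        1                  1        0           1                0         1
0  0  0  0  |     0           0                 1                        1                  0        0           1                0         0
The formula is true on 7 of the 16 rows.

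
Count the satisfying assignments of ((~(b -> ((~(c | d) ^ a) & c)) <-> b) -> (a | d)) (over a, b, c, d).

a  b  c  d     (c | d)  ~(c | d)  (~(c | d) ^ a)  ((~(c | d) ^ a) & c)  (b -> ((~(c | d) ^ a) & c))  ~(b -> ((~(c | d) ^ a) & c))  (a | d)  φ
T  T  T  T        T        F            T                  T                         T                            F                   T     T
T  T  T  F        T        F            T                  T                         T                            F                   T     T
T  T  F  T        T        F            T                  F                         F                            T                   T     T
T  T  F  F        F        T            F                  F                         F                            T                   T     T
T  F  T  T        T        F            T                  T                         T                            F                   T     T
T  F  T  F        T        F            T                  T                         T                            F                   T     T
T  F  F  T        T        F            T                  F                         T                            F                   T     T
T  F  F  F        F        T            F                  F                         T                            F                   T     T
F  T  T  T        T        F            F                  F                         F                            T                   T     T
F  T  T  F        T        F            F                  F                         F                            T                   F     F
F  T  F  T        T        F            F                  F                         F                            T                   T     T
F  T  F  F        F        T            T                  F                         F                            T                   F     F
F  F  T  T        T        F            F                  F                         T                            F                   T     T
F  F  T  F        T        F            F                  F                         T                            F                   F     F
F  F  F  T        T        F            F                  F                         T                            F                   T     T
F  F  F  F        F        T            T                  F                         T                            F                   F     F
The formula is true on 12 of the 16 rows.

12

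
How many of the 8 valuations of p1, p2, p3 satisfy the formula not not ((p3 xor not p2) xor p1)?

p1 | p2 | p3 || not p2 | (p3 xor not p2) | ((p3 xor not p2) xor p1) | not ((p3 xor not p2) xor p1) | φ
F  | F  | F  ||   T    |        T        |            T             |              F               | T
F  | F  | T  ||   T    |        F        |            F             |              T               | F
F  | T  | F  ||   F    |        F        |            F             |              T               | F
F  | T  | T  ||   F    |        T        |            T             |              F               | T
T  | F  | F  ||   T    |        T        |            F             |              T               | F
T  | F  | T  ||   T    |        F        |            T             |              F               | T
T  | T  | F  ||   F    |        F        |            T             |              F               | T
T  | T  | T  ||   F    |        T        |            F             |              T               | F
The formula is true on 4 of the 8 rows.

4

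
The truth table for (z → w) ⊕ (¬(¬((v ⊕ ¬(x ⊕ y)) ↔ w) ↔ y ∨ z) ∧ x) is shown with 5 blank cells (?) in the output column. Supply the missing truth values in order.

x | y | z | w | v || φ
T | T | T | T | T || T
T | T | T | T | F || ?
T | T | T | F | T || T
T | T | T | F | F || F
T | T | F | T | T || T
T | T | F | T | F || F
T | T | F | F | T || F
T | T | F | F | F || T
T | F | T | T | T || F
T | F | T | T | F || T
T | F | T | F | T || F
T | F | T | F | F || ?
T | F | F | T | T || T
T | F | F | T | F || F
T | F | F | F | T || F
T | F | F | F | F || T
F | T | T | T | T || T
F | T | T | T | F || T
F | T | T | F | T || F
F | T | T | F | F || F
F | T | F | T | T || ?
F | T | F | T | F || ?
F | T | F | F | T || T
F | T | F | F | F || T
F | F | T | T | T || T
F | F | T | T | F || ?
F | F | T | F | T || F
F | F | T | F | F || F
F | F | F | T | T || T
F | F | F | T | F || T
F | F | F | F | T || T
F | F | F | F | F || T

F, T, T, T, T

Row x=T, y=T, z=T, w=T, v=F: (z → w) = T, (¬(¬((v ⊕ ¬(x ⊕ y)) ↔ w) ↔ y ∨ z) ∧ x) = T, so the formula = F.
Row x=T, y=F, z=T, w=F, v=F: (z → w) = F, (¬(¬((v ⊕ ¬(x ⊕ y)) ↔ w) ↔ y ∨ z) ∧ x) = T, so the formula = T.
Row x=F, y=T, z=F, w=T, v=T: (z → w) = T, (¬(¬((v ⊕ ¬(x ⊕ y)) ↔ w) ↔ y ∨ z) ∧ x) = F, so the formula = T.
Row x=F, y=T, z=F, w=T, v=F: (z → w) = T, (¬(¬((v ⊕ ¬(x ⊕ y)) ↔ w) ↔ y ∨ z) ∧ x) = F, so the formula = T.
Row x=F, y=F, z=T, w=T, v=F: (z → w) = T, (¬(¬((v ⊕ ¬(x ⊕ y)) ↔ w) ↔ y ∨ z) ∧ x) = F, so the formula = T.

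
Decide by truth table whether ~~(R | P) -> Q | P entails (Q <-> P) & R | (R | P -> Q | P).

P  Q  R  |  φ  ψ
1  1  1  |  1  1
1  1  0  |  1  1
1  0  1  |  1  1
1  0  0  |  1  1
0  1  1  |  1  1
0  1  0  |  1  1
0  0  1  |  0  1
0  0  0  |  1  1
In every row where φ is true, ψ is also true, so φ ⊨ ψ.

yes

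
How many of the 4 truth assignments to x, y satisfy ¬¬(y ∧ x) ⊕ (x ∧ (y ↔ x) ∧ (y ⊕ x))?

x  y  |  φ
T  T  |  T
T  F  |  F
F  T  |  F
F  F  |  F
The formula is true on 1 of the 4 rows.

1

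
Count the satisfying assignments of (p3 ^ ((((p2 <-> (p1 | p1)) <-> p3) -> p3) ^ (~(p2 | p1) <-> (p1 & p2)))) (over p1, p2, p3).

6

p1 | p2 | p3 | φ
-- | -- | -- | -
T  | T  | T  | F
T  | T  | F  | T
T  | F  | T  | T
T  | F  | F  | T
F  | T  | T  | T
F  | T  | F  | T
F  | F  | T  | F
F  | F  | F  | T
The formula is true on 6 of the 8 rows.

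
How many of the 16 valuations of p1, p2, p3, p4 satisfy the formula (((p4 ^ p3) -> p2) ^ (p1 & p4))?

10

p1  p2  p3  p4  |  (p4 ^ p3)  ((p4 ^ p3) -> p2)  (p1 & p4)  φ
1   1   1   1   |      0              1              1      0
1   1   1   0   |      1              1              0      1
1   1   0   1   |      1              1              1      0
1   1   0   0   |      0              1              0      1
1   0   1   1   |      0              1              1      0
1   0   1   0   |      1              0              0      0
1   0   0   1   |      1              0              1      1
1   0   0   0   |      0              1              0      1
0   1   1   1   |      0              1              0      1
0   1   1   0   |      1              1              0      1
0   1   0   1   |      1              1              0      1
0   1   0   0   |      0              1              0      1
0   0   1   1   |      0              1              0      1
0   0   1   0   |      1              0              0      0
0   0   0   1   |      1              0              0      0
0   0   0   0   |      0              1              0      1
The formula is true on 10 of the 16 rows.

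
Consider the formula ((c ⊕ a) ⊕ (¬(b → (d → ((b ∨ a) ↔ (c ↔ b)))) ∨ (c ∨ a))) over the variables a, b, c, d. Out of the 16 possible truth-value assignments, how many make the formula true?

5

a  b  c  d  |  φ
1  1  1  1  |  1
1  1  1  0  |  1
1  1  0  1  |  0
1  1  0  0  |  0
1  0  1  1  |  1
1  0  1  0  |  1
1  0  0  1  |  0
1  0  0  0  |  0
0  1  1  1  |  0
0  1  1  0  |  0
0  1  0  1  |  1
0  1  0  0  |  0
0  0  1  1  |  0
0  0  1  0  |  0
0  0  0  1  |  0
0  0  0  0  |  0
The formula is true on 5 of the 16 rows.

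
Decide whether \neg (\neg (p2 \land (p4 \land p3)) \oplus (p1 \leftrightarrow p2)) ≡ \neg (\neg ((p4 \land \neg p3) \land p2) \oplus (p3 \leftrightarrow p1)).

not equivalent

p1 | p2 | p3 | p4 || φ | ψ
F  | F  | F  | F  || T | T
F  | F  | F  | T  || T | T
F  | F  | T  | F  || T | F
F  | F  | T  | T  || T | F
F  | T  | F  | F  || F | T
F  | T  | F  | T  || F | F
F  | T  | T  | F  || F | F
F  | T  | T  | T  || T | F
T  | F  | F  | F  || F | F
T  | F  | F  | T  || F | F
T  | F  | T  | F  || F | T
T  | F  | T  | T  || F | T
T  | T  | F  | F  || T | F
T  | T  | F  | T  || T | T
T  | T  | T  | F  || T | T
T  | T  | T  | T  || F | T
The columns differ at p1=F, p2=F, p3=T, p4=F (φ=T, ψ=F), so they are not equivalent.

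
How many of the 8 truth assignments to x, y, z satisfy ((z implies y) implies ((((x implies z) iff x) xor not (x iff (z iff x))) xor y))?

5

x | y | z | (z implies y) | (x implies z) | ((x implies z) iff x) | (z iff x) | (x iff (z iff x)) | not (x iff (z iff x)) | φ
- | - | - | ------------- | ------------- | --------------------- | --------- | ----------------- | --------------------- | -
1 | 1 | 1 |       1       |       1       |           1           |     1     |         1         |           0           | 0
1 | 1 | 0 |       1       |       0       |           0           |     0     |         0         |           1           | 0
1 | 0 | 1 |       0       |       1       |           1           |     1     |         1         |           0           | 1
1 | 0 | 0 |       1       |       0       |           0           |     0     |         0         |           1           | 1
0 | 1 | 1 |       1       |       1       |           0           |     0     |         1         |           0           | 1
0 | 1 | 0 |       1       |       1       |           0           |     1     |         0         |           1           | 0
0 | 0 | 1 |       0       |       1       |           0           |     0     |         1         |           0           | 1
0 | 0 | 0 |       1       |       1       |           0           |     1     |         0         |           1           | 1
The formula is true on 5 of the 8 rows.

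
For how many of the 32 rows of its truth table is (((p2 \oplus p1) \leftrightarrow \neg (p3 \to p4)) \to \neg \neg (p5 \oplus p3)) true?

p1 | p2 | p3 | p4 | p5 | φ
-- | -- | -- | -- | -- | -
F  | F  | F  | F  | F  | F
F  | F  | F  | F  | T  | T
F  | F  | F  | T  | F  | F
F  | F  | F  | T  | T  | T
F  | F  | T  | F  | F  | T
F  | F  | T  | F  | T  | T
F  | F  | T  | T  | F  | T
F  | F  | T  | T  | T  | F
F  | T  | F  | F  | F  | T
F  | T  | F  | F  | T  | T
F  | T  | F  | T  | F  | T
F  | T  | F  | T  | T  | T
F  | T  | T  | F  | F  | T
F  | T  | T  | F  | T  | F
F  | T  | T  | T  | F  | T
F  | T  | T  | T  | T  | T
T  | F  | F  | F  | F  | T
T  | F  | F  | F  | T  | T
T  | F  | F  | T  | F  | T
T  | F  | F  | T  | T  | T
T  | F  | T  | F  | F  | T
T  | F  | T  | F  | T  | F
T  | F  | T  | T  | F  | T
T  | F  | T  | T  | T  | T
T  | T  | F  | F  | F  | F
T  | T  | F  | F  | T  | T
T  | T  | F  | T  | F  | F
T  | T  | F  | T  | T  | T
T  | T  | T  | F  | F  | T
T  | T  | T  | F  | T  | T
T  | T  | T  | T  | F  | T
T  | T  | T  | T  | T  | F
The formula is true on 24 of the 32 rows.

24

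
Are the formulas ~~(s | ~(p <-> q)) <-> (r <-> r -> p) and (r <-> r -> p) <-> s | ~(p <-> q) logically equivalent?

p | q | r | s || φ | ψ
T | T | T | T || T | T
T | T | T | F || F | F
T | T | F | T || F | F
T | T | F | F || T | T
T | F | T | T || T | T
T | F | T | F || T | T
T | F | F | T || F | F
T | F | F | F || F | F
F | T | T | T || F | F
F | T | T | F || F | F
F | T | F | T || F | F
F | T | F | F || F | F
F | F | T | T || F | F
F | F | T | F || T | T
F | F | F | T || F | F
F | F | F | F || T | T
The columns for φ and ψ agree on every row, so they are logically equivalent.

equivalent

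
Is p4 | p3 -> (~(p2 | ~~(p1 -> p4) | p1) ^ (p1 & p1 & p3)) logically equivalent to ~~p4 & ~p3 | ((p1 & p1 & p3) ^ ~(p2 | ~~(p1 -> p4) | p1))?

not equivalent

p1 | p2 | p3 | p4 | φ | ψ
-- | -- | -- | -- | - | -
T  | T  | T  | T  | T | T
T  | T  | T  | F  | T | T
T  | T  | F  | T  | F | T
T  | T  | F  | F  | T | F
T  | F  | T  | T  | T | T
T  | F  | T  | F  | T | T
T  | F  | F  | T  | F | T
T  | F  | F  | F  | T | F
F  | T  | T  | T  | F | F
F  | T  | T  | F  | F | F
F  | T  | F  | T  | F | T
F  | T  | F  | F  | T | F
F  | F  | T  | T  | F | F
F  | F  | T  | F  | F | F
F  | F  | F  | T  | F | T
F  | F  | F  | F  | T | F
The columns differ at p1=T, p2=T, p3=F, p4=T (φ=F, ψ=T), so they are not equivalent.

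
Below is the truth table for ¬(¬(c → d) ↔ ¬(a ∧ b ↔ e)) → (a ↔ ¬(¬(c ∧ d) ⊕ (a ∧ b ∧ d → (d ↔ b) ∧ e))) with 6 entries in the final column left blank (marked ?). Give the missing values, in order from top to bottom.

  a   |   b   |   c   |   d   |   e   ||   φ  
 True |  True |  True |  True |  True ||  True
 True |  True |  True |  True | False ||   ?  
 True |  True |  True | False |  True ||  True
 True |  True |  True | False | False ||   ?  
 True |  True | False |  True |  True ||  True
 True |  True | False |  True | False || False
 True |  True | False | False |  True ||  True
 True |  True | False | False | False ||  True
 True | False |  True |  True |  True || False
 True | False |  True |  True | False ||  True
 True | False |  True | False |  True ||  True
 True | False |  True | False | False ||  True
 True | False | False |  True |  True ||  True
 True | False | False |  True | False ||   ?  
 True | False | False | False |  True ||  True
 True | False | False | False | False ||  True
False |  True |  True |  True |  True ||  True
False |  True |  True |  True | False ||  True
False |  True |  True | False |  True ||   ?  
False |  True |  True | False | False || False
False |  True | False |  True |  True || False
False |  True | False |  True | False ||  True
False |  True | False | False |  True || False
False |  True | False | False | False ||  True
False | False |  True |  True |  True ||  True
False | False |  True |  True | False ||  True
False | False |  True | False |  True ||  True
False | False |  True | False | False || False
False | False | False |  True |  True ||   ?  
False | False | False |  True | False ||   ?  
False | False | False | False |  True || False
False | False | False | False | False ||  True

True, True, True, True, False, True

Row a=True, b=True, c=True, d=True, e=False: ¬(¬(c → d) ↔ ¬(a ∧ b ↔ e)) = True, (a ↔ ¬(¬(c ∧ d) ⊕ (a ∧ b ∧ d → (d ↔ b) ∧ e))) = True, so the formula = True.
Row a=True, b=True, c=True, d=False, e=False: ¬(¬(c → d) ↔ ¬(a ∧ b ↔ e)) = False, (a ↔ ¬(¬(c ∧ d) ⊕ (a ∧ b ∧ d → (d ↔ b) ∧ e))) = True, so the formula = True.
Row a=True, b=False, c=False, d=True, e=False: ¬(¬(c → d) ↔ ¬(a ∧ b ↔ e)) = False, (a ↔ ¬(¬(c ∧ d) ⊕ (a ∧ b ∧ d → (d ↔ b) ∧ e))) = True, so the formula = True.
Row a=False, b=True, c=True, d=False, e=True: ¬(¬(c → d) ↔ ¬(a ∧ b ↔ e)) = False, (a ↔ ¬(¬(c ∧ d) ⊕ (a ∧ b ∧ d → (d ↔ b) ∧ e))) = False, so the formula = True.
Row a=False, b=False, c=False, d=True, e=True: ¬(¬(c → d) ↔ ¬(a ∧ b ↔ e)) = True, (a ↔ ¬(¬(c ∧ d) ⊕ (a ∧ b ∧ d → (d ↔ b) ∧ e))) = False, so the formula = False.
Row a=False, b=False, c=False, d=True, e=False: ¬(¬(c → d) ↔ ¬(a ∧ b ↔ e)) = False, (a ↔ ¬(¬(c ∧ d) ⊕ (a ∧ b ∧ d → (d ↔ b) ∧ e))) = False, so the formula = True.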